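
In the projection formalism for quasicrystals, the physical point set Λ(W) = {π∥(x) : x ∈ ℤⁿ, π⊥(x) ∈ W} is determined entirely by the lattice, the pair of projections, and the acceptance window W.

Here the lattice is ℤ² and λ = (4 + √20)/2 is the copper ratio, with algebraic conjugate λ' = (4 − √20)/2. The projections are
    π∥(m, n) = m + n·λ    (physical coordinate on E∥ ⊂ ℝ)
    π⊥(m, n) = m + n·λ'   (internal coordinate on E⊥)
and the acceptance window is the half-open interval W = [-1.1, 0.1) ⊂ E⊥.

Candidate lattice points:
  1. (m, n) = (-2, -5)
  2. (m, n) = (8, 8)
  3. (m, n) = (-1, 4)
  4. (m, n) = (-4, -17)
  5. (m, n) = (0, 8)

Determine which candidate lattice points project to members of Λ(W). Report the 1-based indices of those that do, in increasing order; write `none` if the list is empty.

λ' = (4−√20)/2 ≈ -0.236068.
candidate 1: (m,n)=(-2,-5) → π∥ = -2-5·λ ≈ -23.180340, π⊥ = -2-5·λ' ≈ -0.819660 ∈ [-1.1, 0.1) ⇒ IN Λ
candidate 2: (m,n)=(8,8) → π∥ = 8+8·λ ≈ 41.888544, π⊥ = 8+8·λ' ≈ 6.111456 ∉ [-1.1, 0.1) ⇒ out
candidate 3: (m,n)=(-1,4) → π∥ = -1+4·λ ≈ 15.944272, π⊥ = -1+4·λ' ≈ -1.944272 ∉ [-1.1, 0.1) ⇒ out
candidate 4: (m,n)=(-4,-17) → π∥ = -4-17·λ ≈ -76.013156, π⊥ = -4-17·λ' ≈ 0.013156 ∈ [-1.1, 0.1) ⇒ IN Λ
candidate 5: (m,n)=(0,8) → π∥ = 0+8·λ ≈ 33.888544, π⊥ = 0+8·λ' ≈ -1.888544 ∉ [-1.1, 0.1) ⇒ out

1, 4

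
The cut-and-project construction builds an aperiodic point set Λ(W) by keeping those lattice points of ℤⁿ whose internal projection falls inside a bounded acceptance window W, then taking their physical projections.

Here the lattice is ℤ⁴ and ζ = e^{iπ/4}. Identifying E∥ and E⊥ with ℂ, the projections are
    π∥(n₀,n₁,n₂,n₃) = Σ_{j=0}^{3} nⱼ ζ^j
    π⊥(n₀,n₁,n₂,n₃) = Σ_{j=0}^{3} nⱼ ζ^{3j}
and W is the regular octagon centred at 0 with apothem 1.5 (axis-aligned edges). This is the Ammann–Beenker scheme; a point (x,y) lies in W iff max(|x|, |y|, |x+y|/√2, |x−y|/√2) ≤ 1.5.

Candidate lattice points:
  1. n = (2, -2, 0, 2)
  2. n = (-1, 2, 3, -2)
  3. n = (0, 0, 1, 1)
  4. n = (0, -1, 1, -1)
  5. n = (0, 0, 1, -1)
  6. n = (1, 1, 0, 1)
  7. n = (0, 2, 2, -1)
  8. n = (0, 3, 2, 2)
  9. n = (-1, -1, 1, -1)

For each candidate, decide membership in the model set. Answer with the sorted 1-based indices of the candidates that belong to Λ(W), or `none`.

3

π⊥(n) = n₀ + n₁ζ³ + n₂ζ⁶ + n₃ζ⁹ where ζ = e^{iπ/4}.
candidate 1: n = (2, -2, 0, 2) → π⊥ ≈ (+4.828427, +0.000000); max(|x|,|y|,|x±y|/√2) = 4.828427 > 1.5 ⇒ ∉ W
candidate 2: n = (-1, 2, 3, -2) → π⊥ ≈ (-3.828427, -3.000000); max(|x|,|y|,|x±y|/√2) = 4.828427 > 1.5 ⇒ ∉ W
candidate 3: n = (0, 0, 1, 1) → π⊥ ≈ (+0.707107, -0.292893); max(|x|,|y|,|x±y|/√2) = 0.707107 ≤ 1.5 ⇒ ∈ W
candidate 4: n = (0, -1, 1, -1) → π⊥ ≈ (+0.000000, -2.414214); max(|x|,|y|,|x±y|/√2) = 2.414214 > 1.5 ⇒ ∉ W
candidate 5: n = (0, 0, 1, -1) → π⊥ ≈ (-0.707107, -1.707107); max(|x|,|y|,|x±y|/√2) = 1.707107 > 1.5 ⇒ ∉ W
candidate 6: n = (1, 1, 0, 1) → π⊥ ≈ (+1.000000, +1.414214); max(|x|,|y|,|x±y|/√2) = 1.707107 > 1.5 ⇒ ∉ W
candidate 7: n = (0, 2, 2, -1) → π⊥ ≈ (-2.121320, -1.292893); max(|x|,|y|,|x±y|/√2) = 2.414214 > 1.5 ⇒ ∉ W
candidate 8: n = (0, 3, 2, 2) → π⊥ ≈ (-0.707107, +1.535534); max(|x|,|y|,|x±y|/√2) = 1.585786 > 1.5 ⇒ ∉ W
candidate 9: n = (-1, -1, 1, -1) → π⊥ ≈ (-1.000000, -2.414214); max(|x|,|y|,|x±y|/√2) = 2.414214 > 1.5 ⇒ ∉ W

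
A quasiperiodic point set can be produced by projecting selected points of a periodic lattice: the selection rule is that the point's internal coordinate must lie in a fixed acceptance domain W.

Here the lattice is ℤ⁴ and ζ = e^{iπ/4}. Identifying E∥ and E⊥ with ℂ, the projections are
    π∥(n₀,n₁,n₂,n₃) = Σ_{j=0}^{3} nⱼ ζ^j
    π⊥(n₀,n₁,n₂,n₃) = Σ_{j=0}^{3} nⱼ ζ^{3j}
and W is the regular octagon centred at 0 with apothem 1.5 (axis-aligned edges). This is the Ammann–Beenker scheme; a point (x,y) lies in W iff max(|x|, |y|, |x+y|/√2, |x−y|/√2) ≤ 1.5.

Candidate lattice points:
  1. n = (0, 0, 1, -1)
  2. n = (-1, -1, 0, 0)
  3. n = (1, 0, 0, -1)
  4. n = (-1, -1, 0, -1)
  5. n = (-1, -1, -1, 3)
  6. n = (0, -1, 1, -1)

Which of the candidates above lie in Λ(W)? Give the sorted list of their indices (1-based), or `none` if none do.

2, 3

Internal map: ζ^{3j} for j=0..3 gives (1,0), (−√2/2,√2/2), (0,−1), (√2/2,√2/2).
candidate 1: n = (0, 0, 1, -1) → π⊥ ≈ (-0.70711, -1.70711); max(|x|,|y|,|x±y|/√2) = 1.70711 > 1.5 ⇒ ∉ W
candidate 2: n = (-1, -1, 0, 0) → π⊥ ≈ (-0.29289, -0.70711); max(|x|,|y|,|x±y|/√2) = 0.70711 ≤ 1.5 ⇒ ∈ W
candidate 3: n = (1, 0, 0, -1) → π⊥ ≈ (+0.29289, -0.70711); max(|x|,|y|,|x±y|/√2) = 0.70711 ≤ 1.5 ⇒ ∈ W
candidate 4: n = (-1, -1, 0, -1) → π⊥ ≈ (-1.00000, -1.41421); max(|x|,|y|,|x±y|/√2) = 1.70711 > 1.5 ⇒ ∉ W
candidate 5: n = (-1, -1, -1, 3) → π⊥ ≈ (+1.82843, +2.41421); max(|x|,|y|,|x±y|/√2) = 3.00000 > 1.5 ⇒ ∉ W
candidate 6: n = (0, -1, 1, -1) → π⊥ ≈ (+0.00000, -2.41421); max(|x|,|y|,|x±y|/√2) = 2.41421 > 1.5 ⇒ ∉ W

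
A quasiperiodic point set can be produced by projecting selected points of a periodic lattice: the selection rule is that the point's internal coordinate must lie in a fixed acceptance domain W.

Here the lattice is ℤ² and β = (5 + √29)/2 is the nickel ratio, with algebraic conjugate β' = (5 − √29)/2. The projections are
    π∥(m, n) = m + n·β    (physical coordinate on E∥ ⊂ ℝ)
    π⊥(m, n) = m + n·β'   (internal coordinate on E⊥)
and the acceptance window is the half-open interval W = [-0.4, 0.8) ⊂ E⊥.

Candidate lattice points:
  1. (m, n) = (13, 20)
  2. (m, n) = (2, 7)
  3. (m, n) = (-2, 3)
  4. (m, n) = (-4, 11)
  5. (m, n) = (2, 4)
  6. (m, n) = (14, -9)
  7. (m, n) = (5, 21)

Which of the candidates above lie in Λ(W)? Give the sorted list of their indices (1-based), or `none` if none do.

Numerically β ≈ 5.192582 and β' = −1/β ≈ -0.192582.
#1 (13,20): internal coord 13 + (20)·β' = +9.148352; +9.148352 ∉ [-0.4, 0.8) → out
#2 (2,7): internal coord 2 + (7)·β' = +0.651923; +0.651923 ∈ [-0.4, 0.8) → IN Λ
#3 (-2,3): internal coord -2 + (3)·β' = -2.577747; -2.577747 ∉ [-0.4, 0.8) → out
#4 (-4,11): internal coord -4 + (11)·β' = -6.118406; -6.118406 ∉ [-0.4, 0.8) → out
#5 (2,4): internal coord 2 + (4)·β' = +1.229670; +1.229670 ∉ [-0.4, 0.8) → out
#6 (14,-9): internal coord 14 + (-9)·β' = +15.733242; +15.733242 ∉ [-0.4, 0.8) → out
#7 (5,21): internal coord 5 + (21)·β' = +0.955770; +0.955770 ∉ [-0.4, 0.8) → out

2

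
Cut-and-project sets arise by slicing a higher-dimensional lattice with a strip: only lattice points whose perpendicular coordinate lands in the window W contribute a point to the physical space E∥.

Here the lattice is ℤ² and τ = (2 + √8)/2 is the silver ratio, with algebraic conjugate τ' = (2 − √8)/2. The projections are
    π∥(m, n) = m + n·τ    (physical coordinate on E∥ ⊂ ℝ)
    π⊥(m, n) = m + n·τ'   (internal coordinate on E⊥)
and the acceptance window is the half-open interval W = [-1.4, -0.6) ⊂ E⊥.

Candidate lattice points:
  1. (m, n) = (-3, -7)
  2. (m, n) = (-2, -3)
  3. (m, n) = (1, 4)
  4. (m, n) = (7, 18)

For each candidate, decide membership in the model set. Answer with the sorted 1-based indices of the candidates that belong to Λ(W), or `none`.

τ' = (2−√8)/2 ≈ -0.41421.
candidate 1: (m,n)=(-3,-7) → π∥ = -3-7·τ ≈ -19.89949, π⊥ = -3-7·τ' ≈ -0.10051 ∉ [-1.4, -0.6) ⇒ out
candidate 2: (m,n)=(-2,-3) → π∥ = -2-3·τ ≈ -9.24264, π⊥ = -2-3·τ' ≈ -0.75736 ∈ [-1.4, -0.6) ⇒ IN Λ
candidate 3: (m,n)=(1,4) → π∥ = 1+4·τ ≈ 10.65685, π⊥ = 1+4·τ' ≈ -0.65685 ∈ [-1.4, -0.6) ⇒ IN Λ
candidate 4: (m,n)=(7,18) → π∥ = 7+18·τ ≈ 50.45584, π⊥ = 7+18·τ' ≈ -0.45584 ∉ [-1.4, -0.6) ⇒ out

2, 3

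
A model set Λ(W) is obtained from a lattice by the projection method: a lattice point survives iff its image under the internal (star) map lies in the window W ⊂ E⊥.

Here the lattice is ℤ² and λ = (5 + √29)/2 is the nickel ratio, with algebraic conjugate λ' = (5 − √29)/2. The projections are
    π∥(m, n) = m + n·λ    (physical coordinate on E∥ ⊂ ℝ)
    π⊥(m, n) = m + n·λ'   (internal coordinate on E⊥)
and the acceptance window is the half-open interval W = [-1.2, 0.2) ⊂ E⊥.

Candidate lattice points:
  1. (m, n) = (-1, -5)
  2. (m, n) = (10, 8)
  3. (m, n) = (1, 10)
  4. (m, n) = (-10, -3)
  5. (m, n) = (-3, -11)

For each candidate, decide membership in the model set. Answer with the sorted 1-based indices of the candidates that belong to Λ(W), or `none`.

1, 3, 5

λ' = (5−√29)/2 ≈ -0.192582.
[1] lift (-1,-5): star map gives -0.037088; window check -1.2 ≤ -0.037088 < 0.2 is true → IN Λ
[2] lift (10,8): star map gives 8.459341; window check -1.2 ≤ 8.459341 < 0.2 is false → out
[3] lift (1,10): star map gives -0.925824; window check -1.2 ≤ -0.925824 < 0.2 is true → IN Λ
[4] lift (-10,-3): star map gives -9.422253; window check -1.2 ≤ -9.422253 < 0.2 is false → out
[5] lift (-3,-11): star map gives -0.881594; window check -1.2 ≤ -0.881594 < 0.2 is true → IN Λ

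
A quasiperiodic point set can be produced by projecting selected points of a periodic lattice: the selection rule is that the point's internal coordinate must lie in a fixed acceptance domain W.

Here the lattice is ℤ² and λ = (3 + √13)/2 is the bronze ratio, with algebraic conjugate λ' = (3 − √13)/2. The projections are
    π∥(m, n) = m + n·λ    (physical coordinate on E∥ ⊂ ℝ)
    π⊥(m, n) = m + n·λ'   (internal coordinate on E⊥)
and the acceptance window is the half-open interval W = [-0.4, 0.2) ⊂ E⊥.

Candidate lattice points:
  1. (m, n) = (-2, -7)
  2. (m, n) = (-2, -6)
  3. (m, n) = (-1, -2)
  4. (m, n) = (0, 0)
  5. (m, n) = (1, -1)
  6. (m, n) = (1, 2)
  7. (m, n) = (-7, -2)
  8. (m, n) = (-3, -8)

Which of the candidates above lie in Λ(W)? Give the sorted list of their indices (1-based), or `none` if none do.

1, 2, 3, 4

Compute λ' = (3−√13)/2 = -0.302776, so π⊥(m,n) = m -0.302776·n.
#1 (-2,-7): internal coord -2 + (-7)·λ' = +0.119429; +0.119429 ∈ [-0.4, 0.2) → IN Λ
#2 (-2,-6): internal coord -2 + (-6)·λ' = -0.183346; -0.183346 ∈ [-0.4, 0.2) → IN Λ
#3 (-1,-2): internal coord -1 + (-2)·λ' = -0.394449; -0.394449 ∈ [-0.4, 0.2) → IN Λ
#4 (0,0): internal coord 0 + (0)·λ' = +0.000000; +0.000000 ∈ [-0.4, 0.2) → IN Λ
#5 (1,-1): internal coord 1 + (-1)·λ' = +1.302776; +1.302776 ∉ [-0.4, 0.2) → out
#6 (1,2): internal coord 1 + (2)·λ' = +0.394449; +0.394449 ∉ [-0.4, 0.2) → out
#7 (-7,-2): internal coord -7 + (-2)·λ' = -6.394449; -6.394449 ∉ [-0.4, 0.2) → out
#8 (-3,-8): internal coord -3 + (-8)·λ' = -0.577795; -0.577795 ∉ [-0.4, 0.2) → out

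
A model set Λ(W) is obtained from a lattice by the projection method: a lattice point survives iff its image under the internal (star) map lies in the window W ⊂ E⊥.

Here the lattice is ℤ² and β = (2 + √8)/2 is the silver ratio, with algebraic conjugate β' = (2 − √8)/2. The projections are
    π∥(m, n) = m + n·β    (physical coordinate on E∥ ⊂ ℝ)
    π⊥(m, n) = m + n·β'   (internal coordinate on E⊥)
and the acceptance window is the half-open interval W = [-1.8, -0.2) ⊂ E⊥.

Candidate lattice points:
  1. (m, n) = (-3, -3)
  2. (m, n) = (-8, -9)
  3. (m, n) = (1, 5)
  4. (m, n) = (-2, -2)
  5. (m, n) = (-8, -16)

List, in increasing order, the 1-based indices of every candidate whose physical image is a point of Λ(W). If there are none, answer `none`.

1, 3, 4, 5

Numerically β ≈ 2.41421 and β' = −1/β ≈ -0.41421.
[1] lift (-3,-3): star map gives -1.75736; window check -1.8 ≤ -1.75736 < -0.2 is true → IN Λ
[2] lift (-8,-9): star map gives -4.27208; window check -1.8 ≤ -4.27208 < -0.2 is false → out
[3] lift (1,5): star map gives -1.07107; window check -1.8 ≤ -1.07107 < -0.2 is true → IN Λ
[4] lift (-2,-2): star map gives -1.17157; window check -1.8 ≤ -1.17157 < -0.2 is true → IN Λ
[5] lift (-8,-16): star map gives -1.37258; window check -1.8 ≤ -1.37258 < -0.2 is true → IN Λ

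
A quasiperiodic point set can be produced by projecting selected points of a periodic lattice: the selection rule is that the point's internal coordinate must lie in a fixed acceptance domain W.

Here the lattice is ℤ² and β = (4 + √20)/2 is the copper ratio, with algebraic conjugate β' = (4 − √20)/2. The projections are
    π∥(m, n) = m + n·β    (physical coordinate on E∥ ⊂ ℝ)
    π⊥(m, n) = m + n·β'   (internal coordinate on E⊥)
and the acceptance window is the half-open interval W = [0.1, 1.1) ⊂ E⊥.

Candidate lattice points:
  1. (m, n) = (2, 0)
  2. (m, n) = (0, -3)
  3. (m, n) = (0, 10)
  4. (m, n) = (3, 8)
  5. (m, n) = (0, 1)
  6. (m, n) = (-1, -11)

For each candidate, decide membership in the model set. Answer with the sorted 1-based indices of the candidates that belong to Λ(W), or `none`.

β' = (4−√20)/2 ≈ -0.23607.
#1 (2,0): internal coord 2 + (0)·β' = +2.00000; +2.00000 ∉ [0.1, 1.1) → out
#2 (0,-3): internal coord 0 + (-3)·β' = +0.70820; +0.70820 ∈ [0.1, 1.1) → IN Λ
#3 (0,10): internal coord 0 + (10)·β' = -2.36068; -2.36068 ∉ [0.1, 1.1) → out
#4 (3,8): internal coord 3 + (8)·β' = +1.11146; +1.11146 ∉ [0.1, 1.1) → out
#5 (0,1): internal coord 0 + (1)·β' = -0.23607; -0.23607 ∉ [0.1, 1.1) → out
#6 (-1,-11): internal coord -1 + (-11)·β' = +1.59675; +1.59675 ∉ [0.1, 1.1) → out

2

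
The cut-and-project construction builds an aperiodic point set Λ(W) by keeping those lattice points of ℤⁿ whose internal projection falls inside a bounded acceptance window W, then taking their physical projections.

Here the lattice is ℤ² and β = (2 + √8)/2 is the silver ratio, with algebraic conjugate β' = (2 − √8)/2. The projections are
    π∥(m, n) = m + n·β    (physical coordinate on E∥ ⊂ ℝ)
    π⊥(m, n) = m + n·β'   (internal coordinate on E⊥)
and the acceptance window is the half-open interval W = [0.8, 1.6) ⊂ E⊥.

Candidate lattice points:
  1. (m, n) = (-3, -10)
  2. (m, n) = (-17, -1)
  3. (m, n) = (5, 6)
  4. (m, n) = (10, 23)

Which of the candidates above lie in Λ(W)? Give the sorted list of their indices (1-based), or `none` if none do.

1

Numerically β ≈ 2.41421 and β' = −1/β ≈ -0.41421.
#1 (-3,-10): internal coord -3 + (-10)·β' = +1.14214; +1.14214 ∈ [0.8, 1.6) → IN Λ
#2 (-17,-1): internal coord -17 + (-1)·β' = -16.58579; -16.58579 ∉ [0.8, 1.6) → out
#3 (5,6): internal coord 5 + (6)·β' = +2.51472; +2.51472 ∉ [0.8, 1.6) → out
#4 (10,23): internal coord 10 + (23)·β' = +0.47309; +0.47309 ∉ [0.8, 1.6) → out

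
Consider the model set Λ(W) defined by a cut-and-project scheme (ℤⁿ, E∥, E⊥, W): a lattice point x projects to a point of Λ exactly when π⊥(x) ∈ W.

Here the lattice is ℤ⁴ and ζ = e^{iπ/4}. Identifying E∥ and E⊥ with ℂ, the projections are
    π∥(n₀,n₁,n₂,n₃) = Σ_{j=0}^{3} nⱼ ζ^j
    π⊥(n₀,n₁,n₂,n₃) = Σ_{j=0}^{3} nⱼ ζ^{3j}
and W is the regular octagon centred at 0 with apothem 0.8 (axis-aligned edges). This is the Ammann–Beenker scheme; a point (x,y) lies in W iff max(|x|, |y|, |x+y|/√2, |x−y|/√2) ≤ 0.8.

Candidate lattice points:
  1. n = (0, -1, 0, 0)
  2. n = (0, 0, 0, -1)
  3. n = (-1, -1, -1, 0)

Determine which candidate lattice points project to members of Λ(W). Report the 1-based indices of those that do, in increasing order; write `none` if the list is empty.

π⊥(n) = n₀ + n₁ζ³ + n₂ζ⁶ + n₃ζ⁹ where ζ = e^{iπ/4}.
#1 (0, -1, 0, 0): internal (0.7071, -0.7071); octagon support 1.0000 vs apothem 0.8 → ∉ W
#2 (0, 0, 0, -1): internal (-0.7071, -0.7071); octagon support 1.0000 vs apothem 0.8 → ∉ W
#3 (-1, -1, -1, 0): internal (-0.2929, 0.2929); octagon support 0.4142 vs apothem 0.8 → ∈ W

3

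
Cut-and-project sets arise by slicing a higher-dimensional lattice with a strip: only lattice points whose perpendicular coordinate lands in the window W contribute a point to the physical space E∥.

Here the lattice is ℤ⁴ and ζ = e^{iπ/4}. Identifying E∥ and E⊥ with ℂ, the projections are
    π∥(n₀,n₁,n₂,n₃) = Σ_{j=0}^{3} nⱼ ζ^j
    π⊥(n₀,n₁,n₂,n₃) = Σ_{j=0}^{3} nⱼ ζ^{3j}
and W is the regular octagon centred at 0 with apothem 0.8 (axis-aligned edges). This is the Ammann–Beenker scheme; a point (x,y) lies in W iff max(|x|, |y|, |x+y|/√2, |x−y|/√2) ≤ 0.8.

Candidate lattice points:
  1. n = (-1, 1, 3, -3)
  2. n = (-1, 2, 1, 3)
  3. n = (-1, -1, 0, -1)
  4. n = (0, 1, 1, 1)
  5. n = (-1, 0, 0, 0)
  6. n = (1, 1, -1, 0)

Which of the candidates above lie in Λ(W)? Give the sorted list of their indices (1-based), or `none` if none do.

Internal map: ζ^{3j} for j=0..3 gives (1,0), (−√2/2,√2/2), (0,−1), (√2/2,√2/2).
candidate 1: n = (-1, 1, 3, -3) → π⊥ ≈ (-3.828427, -4.414214); max(|x|,|y|,|x±y|/√2) = 5.828427 > 0.8 ⇒ ∉ W
candidate 2: n = (-1, 2, 1, 3) → π⊥ ≈ (-0.292893, +2.535534); max(|x|,|y|,|x±y|/√2) = 2.535534 > 0.8 ⇒ ∉ W
candidate 3: n = (-1, -1, 0, -1) → π⊥ ≈ (-1.000000, -1.414214); max(|x|,|y|,|x±y|/√2) = 1.707107 > 0.8 ⇒ ∉ W
candidate 4: n = (0, 1, 1, 1) → π⊥ ≈ (+0.000000, +0.414214); max(|x|,|y|,|x±y|/√2) = 0.414214 ≤ 0.8 ⇒ ∈ W
candidate 5: n = (-1, 0, 0, 0) → π⊥ ≈ (-1.000000, +0.000000); max(|x|,|y|,|x±y|/√2) = 1.000000 > 0.8 ⇒ ∉ W
candidate 6: n = (1, 1, -1, 0) → π⊥ ≈ (+0.292893, +1.707107); max(|x|,|y|,|x±y|/√2) = 1.707107 > 0.8 ⇒ ∉ W

4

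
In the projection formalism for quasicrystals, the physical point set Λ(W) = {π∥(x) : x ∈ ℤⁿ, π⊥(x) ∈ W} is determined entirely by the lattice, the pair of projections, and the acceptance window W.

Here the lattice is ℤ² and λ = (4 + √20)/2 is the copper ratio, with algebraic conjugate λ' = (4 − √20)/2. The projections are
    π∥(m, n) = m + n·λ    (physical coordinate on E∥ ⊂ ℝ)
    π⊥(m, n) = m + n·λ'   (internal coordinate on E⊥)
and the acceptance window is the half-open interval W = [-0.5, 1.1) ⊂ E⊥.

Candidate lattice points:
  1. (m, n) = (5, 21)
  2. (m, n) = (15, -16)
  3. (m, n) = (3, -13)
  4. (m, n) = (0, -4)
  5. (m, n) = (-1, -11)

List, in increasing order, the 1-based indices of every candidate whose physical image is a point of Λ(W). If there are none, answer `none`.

1, 4

Numerically λ ≈ 4.23607 and λ' = −1/λ ≈ -0.23607.
#1 (5,21): internal coord 5 + (21)·λ' = +0.04257; +0.04257 ∈ [-0.5, 1.1) → IN Λ
#2 (15,-16): internal coord 15 + (-16)·λ' = +18.77709; +18.77709 ∉ [-0.5, 1.1) → out
#3 (3,-13): internal coord 3 + (-13)·λ' = +6.06888; +6.06888 ∉ [-0.5, 1.1) → out
#4 (0,-4): internal coord 0 + (-4)·λ' = +0.94427; +0.94427 ∈ [-0.5, 1.1) → IN Λ
#5 (-1,-11): internal coord -1 + (-11)·λ' = +1.59675; +1.59675 ∉ [-0.5, 1.1) → out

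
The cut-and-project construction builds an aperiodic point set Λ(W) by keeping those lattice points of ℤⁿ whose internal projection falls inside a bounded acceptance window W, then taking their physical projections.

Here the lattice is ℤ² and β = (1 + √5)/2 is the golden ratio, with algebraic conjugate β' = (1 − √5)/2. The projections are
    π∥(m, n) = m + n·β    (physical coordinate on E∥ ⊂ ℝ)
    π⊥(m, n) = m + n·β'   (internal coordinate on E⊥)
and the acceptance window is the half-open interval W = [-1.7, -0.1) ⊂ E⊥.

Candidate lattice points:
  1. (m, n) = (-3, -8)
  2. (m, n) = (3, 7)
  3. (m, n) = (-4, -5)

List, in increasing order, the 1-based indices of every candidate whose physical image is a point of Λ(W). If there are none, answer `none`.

Compute β' = (1−√5)/2 = -0.61803, so π⊥(m,n) = m -0.61803·n.
candidate 1: (m,n)=(-3,-8) → π∥ = -3-8·β ≈ -15.94427, π⊥ = -3-8·β' ≈ 1.94427 ∉ [-1.7, -0.1) ⇒ out
candidate 2: (m,n)=(3,7) → π∥ = 3+7·β ≈ 14.32624, π⊥ = 3+7·β' ≈ -1.32624 ∈ [-1.7, -0.1) ⇒ IN Λ
candidate 3: (m,n)=(-4,-5) → π∥ = -4-5·β ≈ -12.09017, π⊥ = -4-5·β' ≈ -0.90983 ∈ [-1.7, -0.1) ⇒ IN Λ

2, 3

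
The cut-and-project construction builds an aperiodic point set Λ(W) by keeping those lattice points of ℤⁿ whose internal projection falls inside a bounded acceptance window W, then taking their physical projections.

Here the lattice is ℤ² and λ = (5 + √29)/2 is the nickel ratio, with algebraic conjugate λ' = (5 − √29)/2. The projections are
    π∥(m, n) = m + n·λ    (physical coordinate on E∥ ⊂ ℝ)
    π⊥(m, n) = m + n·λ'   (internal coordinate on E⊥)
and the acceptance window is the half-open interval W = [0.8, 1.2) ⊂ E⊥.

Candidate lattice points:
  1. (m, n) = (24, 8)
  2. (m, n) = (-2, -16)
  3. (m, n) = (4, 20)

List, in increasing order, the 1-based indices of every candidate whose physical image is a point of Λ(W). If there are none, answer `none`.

λ' = (5−√29)/2 ≈ -0.19258.
[1] lift (24,8): star map gives 22.45934; window check 0.8 ≤ 22.45934 < 1.2 is false → out
[2] lift (-2,-16): star map gives 1.08132; window check 0.8 ≤ 1.08132 < 1.2 is true → IN Λ
[3] lift (4,20): star map gives 0.14835; window check 0.8 ≤ 0.14835 < 1.2 is false → out

2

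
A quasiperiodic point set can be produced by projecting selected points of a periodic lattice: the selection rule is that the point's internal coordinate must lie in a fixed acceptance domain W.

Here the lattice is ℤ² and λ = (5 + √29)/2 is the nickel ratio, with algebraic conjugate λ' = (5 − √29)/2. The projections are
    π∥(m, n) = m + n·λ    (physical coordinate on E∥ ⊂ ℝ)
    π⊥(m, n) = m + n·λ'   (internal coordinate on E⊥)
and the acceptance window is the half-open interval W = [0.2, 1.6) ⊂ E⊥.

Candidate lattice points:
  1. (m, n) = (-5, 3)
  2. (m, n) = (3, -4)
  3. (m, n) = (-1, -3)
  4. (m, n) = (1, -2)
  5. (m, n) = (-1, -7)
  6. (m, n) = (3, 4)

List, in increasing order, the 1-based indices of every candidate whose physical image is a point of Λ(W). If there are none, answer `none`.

4, 5

Numerically λ ≈ 5.1926 and λ' = −1/λ ≈ -0.1926.
candidate 1: (m,n)=(-5,3) → π∥ = -5+3·λ ≈ 10.5777, π⊥ = -5+3·λ' ≈ -5.5777 ∉ [0.2, 1.6) ⇒ out
candidate 2: (m,n)=(3,-4) → π∥ = 3-4·λ ≈ -17.7703, π⊥ = 3-4·λ' ≈ 3.7703 ∉ [0.2, 1.6) ⇒ out
candidate 3: (m,n)=(-1,-3) → π∥ = -1-3·λ ≈ -16.5777, π⊥ = -1-3·λ' ≈ -0.4223 ∉ [0.2, 1.6) ⇒ out
candidate 4: (m,n)=(1,-2) → π∥ = 1-2·λ ≈ -9.3852, π⊥ = 1-2·λ' ≈ 1.3852 ∈ [0.2, 1.6) ⇒ IN Λ
candidate 5: (m,n)=(-1,-7) → π∥ = -1-7·λ ≈ -37.3481, π⊥ = -1-7·λ' ≈ 0.3481 ∈ [0.2, 1.6) ⇒ IN Λ
candidate 6: (m,n)=(3,4) → π∥ = 3+4·λ ≈ 23.7703, π⊥ = 3+4·λ' ≈ 2.2297 ∉ [0.2, 1.6) ⇒ out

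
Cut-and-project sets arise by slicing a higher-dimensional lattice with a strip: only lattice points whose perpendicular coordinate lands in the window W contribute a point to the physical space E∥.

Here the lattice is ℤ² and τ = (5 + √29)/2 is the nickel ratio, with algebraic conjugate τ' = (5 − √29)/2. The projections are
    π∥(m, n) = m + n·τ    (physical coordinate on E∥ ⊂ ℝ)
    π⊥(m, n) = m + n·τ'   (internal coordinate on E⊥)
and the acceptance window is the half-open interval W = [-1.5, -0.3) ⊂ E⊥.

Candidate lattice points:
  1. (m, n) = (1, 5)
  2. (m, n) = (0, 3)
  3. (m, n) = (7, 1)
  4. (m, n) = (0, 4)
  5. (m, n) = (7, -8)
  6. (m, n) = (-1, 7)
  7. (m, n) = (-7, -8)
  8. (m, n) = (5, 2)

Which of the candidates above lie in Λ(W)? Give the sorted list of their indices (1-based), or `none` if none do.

Numerically τ ≈ 5.19258 and τ' = −1/τ ≈ -0.19258.
candidate 1: (m,n)=(1,5) → π∥ = 1+5·τ ≈ 26.96291, π⊥ = 1+5·τ' ≈ 0.03709 ∉ [-1.5, -0.3) ⇒ out
candidate 2: (m,n)=(0,3) → π∥ = 0+3·τ ≈ 15.57775, π⊥ = 0+3·τ' ≈ -0.57775 ∈ [-1.5, -0.3) ⇒ IN Λ
candidate 3: (m,n)=(7,1) → π∥ = 7+1·τ ≈ 12.19258, π⊥ = 7+1·τ' ≈ 6.80742 ∉ [-1.5, -0.3) ⇒ out
candidate 4: (m,n)=(0,4) → π∥ = 0+4·τ ≈ 20.77033, π⊥ = 0+4·τ' ≈ -0.77033 ∈ [-1.5, -0.3) ⇒ IN Λ
candidate 5: (m,n)=(7,-8) → π∥ = 7-8·τ ≈ -34.54066, π⊥ = 7-8·τ' ≈ 8.54066 ∉ [-1.5, -0.3) ⇒ out
candidate 6: (m,n)=(-1,7) → π∥ = -1+7·τ ≈ 35.34808, π⊥ = -1+7·τ' ≈ -2.34808 ∉ [-1.5, -0.3) ⇒ out
candidate 7: (m,n)=(-7,-8) → π∥ = -7-8·τ ≈ -48.54066, π⊥ = -7-8·τ' ≈ -5.45934 ∉ [-1.5, -0.3) ⇒ out
candidate 8: (m,n)=(5,2) → π∥ = 5+2·τ ≈ 15.38516, π⊥ = 5+2·τ' ≈ 4.61484 ∉ [-1.5, -0.3) ⇒ out

2, 4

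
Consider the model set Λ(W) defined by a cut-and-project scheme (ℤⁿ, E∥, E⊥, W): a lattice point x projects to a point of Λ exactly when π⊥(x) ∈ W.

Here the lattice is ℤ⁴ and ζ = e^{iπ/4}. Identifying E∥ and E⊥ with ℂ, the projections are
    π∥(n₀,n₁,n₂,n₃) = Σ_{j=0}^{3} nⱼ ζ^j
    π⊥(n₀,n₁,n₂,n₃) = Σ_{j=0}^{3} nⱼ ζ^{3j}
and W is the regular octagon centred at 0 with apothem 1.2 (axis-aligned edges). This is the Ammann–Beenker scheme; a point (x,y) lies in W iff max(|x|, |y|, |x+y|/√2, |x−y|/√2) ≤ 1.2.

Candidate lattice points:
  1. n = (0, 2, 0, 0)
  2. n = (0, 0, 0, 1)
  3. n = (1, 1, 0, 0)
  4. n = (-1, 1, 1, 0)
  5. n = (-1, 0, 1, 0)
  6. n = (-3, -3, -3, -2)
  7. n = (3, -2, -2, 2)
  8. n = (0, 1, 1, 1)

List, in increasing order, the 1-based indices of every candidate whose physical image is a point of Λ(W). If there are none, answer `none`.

2, 3, 8

With ζ = e^{iπ/4} the internal vectors are ζ^0,ζ^3,ζ^6,ζ^9.
#1 (0, 2, 0, 0): internal (-1.414214, 1.414214); octagon support 2.000000 vs apothem 1.2 → ∉ W
#2 (0, 0, 0, 1): internal (0.707107, 0.707107); octagon support 1.000000 vs apothem 1.2 → ∈ W
#3 (1, 1, 0, 0): internal (0.292893, 0.707107); octagon support 0.707107 vs apothem 1.2 → ∈ W
#4 (-1, 1, 1, 0): internal (-1.707107, -0.292893); octagon support 1.707107 vs apothem 1.2 → ∉ W
#5 (-1, 0, 1, 0): internal (-1.000000, -1.000000); octagon support 1.414214 vs apothem 1.2 → ∉ W
#6 (-3, -3, -3, -2): internal (-2.292893, -0.535534); octagon support 2.292893 vs apothem 1.2 → ∉ W
#7 (3, -2, -2, 2): internal (5.828427, 2.000000); octagon support 5.828427 vs apothem 1.2 → ∉ W
#8 (0, 1, 1, 1): internal (0.000000, 0.414214); octagon support 0.414214 vs apothem 1.2 → ∈ W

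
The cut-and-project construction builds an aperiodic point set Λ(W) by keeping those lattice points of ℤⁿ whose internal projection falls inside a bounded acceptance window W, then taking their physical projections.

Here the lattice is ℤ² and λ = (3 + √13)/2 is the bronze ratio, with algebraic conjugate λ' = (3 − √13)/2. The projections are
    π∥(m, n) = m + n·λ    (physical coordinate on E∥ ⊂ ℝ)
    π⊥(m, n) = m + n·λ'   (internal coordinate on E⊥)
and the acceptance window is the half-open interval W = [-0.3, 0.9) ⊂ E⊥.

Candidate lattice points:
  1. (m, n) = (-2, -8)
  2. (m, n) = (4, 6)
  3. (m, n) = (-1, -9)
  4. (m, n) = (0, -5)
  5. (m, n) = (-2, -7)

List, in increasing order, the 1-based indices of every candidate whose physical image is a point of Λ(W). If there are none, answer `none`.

Numerically λ ≈ 3.302776 and λ' = −1/λ ≈ -0.302776.
#1 (-2,-8): internal coord -2 + (-8)·λ' = +0.422205; +0.422205 ∈ [-0.3, 0.9) → IN Λ
#2 (4,6): internal coord 4 + (6)·λ' = +2.183346; +2.183346 ∉ [-0.3, 0.9) → out
#3 (-1,-9): internal coord -1 + (-9)·λ' = +1.724981; +1.724981 ∉ [-0.3, 0.9) → out
#4 (0,-5): internal coord 0 + (-5)·λ' = +1.513878; +1.513878 ∉ [-0.3, 0.9) → out
#5 (-2,-7): internal coord -2 + (-7)·λ' = +0.119429; +0.119429 ∈ [-0.3, 0.9) → IN Λ

1, 5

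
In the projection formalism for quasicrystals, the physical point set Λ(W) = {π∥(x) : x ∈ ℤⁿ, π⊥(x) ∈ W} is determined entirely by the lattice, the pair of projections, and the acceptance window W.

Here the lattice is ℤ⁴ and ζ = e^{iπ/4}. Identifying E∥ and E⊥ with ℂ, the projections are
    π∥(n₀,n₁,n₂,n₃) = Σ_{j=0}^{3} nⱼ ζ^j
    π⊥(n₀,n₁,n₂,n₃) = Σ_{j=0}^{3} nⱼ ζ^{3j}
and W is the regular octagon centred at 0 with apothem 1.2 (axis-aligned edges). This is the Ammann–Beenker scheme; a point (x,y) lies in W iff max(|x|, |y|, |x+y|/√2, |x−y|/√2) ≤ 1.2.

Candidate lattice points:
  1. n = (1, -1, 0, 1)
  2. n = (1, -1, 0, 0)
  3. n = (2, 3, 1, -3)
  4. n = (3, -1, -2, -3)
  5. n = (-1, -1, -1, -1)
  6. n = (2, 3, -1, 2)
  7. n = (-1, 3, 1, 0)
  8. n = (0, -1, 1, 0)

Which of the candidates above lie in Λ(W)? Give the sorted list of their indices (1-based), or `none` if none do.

Internal map: ζ^{3j} for j=0..3 gives (1,0), (−√2/2,√2/2), (0,−1), (√2/2,√2/2).
candidate 1: n = (1, -1, 0, 1) → π⊥ ≈ (+2.4142, +0.0000); max(|x|,|y|,|x±y|/√2) = 2.4142 > 1.2 ⇒ ∉ W
candidate 2: n = (1, -1, 0, 0) → π⊥ ≈ (+1.7071, -0.7071); max(|x|,|y|,|x±y|/√2) = 1.7071 > 1.2 ⇒ ∉ W
candidate 3: n = (2, 3, 1, -3) → π⊥ ≈ (-2.2426, -1.0000); max(|x|,|y|,|x±y|/√2) = 2.2929 > 1.2 ⇒ ∉ W
candidate 4: n = (3, -1, -2, -3) → π⊥ ≈ (+1.5858, -0.8284); max(|x|,|y|,|x±y|/√2) = 1.7071 > 1.2 ⇒ ∉ W
candidate 5: n = (-1, -1, -1, -1) → π⊥ ≈ (-1.0000, -0.4142); max(|x|,|y|,|x±y|/√2) = 1.0000 ≤ 1.2 ⇒ ∈ W
candidate 6: n = (2, 3, -1, 2) → π⊥ ≈ (+1.2929, +4.5355); max(|x|,|y|,|x±y|/√2) = 4.5355 > 1.2 ⇒ ∉ W
candidate 7: n = (-1, 3, 1, 0) → π⊥ ≈ (-3.1213, +1.1213); max(|x|,|y|,|x±y|/√2) = 3.1213 > 1.2 ⇒ ∉ W
candidate 8: n = (0, -1, 1, 0) → π⊥ ≈ (+0.7071, -1.7071); max(|x|,|y|,|x±y|/√2) = 1.7071 > 1.2 ⇒ ∉ W

5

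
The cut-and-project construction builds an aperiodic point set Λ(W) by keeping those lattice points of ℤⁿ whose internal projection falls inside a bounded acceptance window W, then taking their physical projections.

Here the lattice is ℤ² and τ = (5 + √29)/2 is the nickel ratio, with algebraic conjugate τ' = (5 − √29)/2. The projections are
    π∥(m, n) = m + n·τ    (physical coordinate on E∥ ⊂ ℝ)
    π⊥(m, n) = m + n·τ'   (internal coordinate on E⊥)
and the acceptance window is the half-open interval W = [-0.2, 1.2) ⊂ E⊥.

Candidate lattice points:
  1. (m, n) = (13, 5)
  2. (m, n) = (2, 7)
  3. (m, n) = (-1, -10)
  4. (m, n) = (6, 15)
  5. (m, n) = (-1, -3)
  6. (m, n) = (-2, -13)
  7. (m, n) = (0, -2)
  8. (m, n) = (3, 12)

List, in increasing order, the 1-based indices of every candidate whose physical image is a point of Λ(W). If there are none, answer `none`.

2, 3, 6, 7, 8

Numerically τ ≈ 5.1926 and τ' = −1/τ ≈ -0.1926.
[1] lift (13,5): star map gives 12.0371; window check -0.2 ≤ 12.0371 < 1.2 is false → out
[2] lift (2,7): star map gives 0.6519; window check -0.2 ≤ 0.6519 < 1.2 is true → IN Λ
[3] lift (-1,-10): star map gives 0.9258; window check -0.2 ≤ 0.9258 < 1.2 is true → IN Λ
[4] lift (6,15): star map gives 3.1113; window check -0.2 ≤ 3.1113 < 1.2 is false → out
[5] lift (-1,-3): star map gives -0.4223; window check -0.2 ≤ -0.4223 < 1.2 is false → out
[6] lift (-2,-13): star map gives 0.5036; window check -0.2 ≤ 0.5036 < 1.2 is true → IN Λ
[7] lift (0,-2): star map gives 0.3852; window check -0.2 ≤ 0.3852 < 1.2 is true → IN Λ
[8] lift (3,12): star map gives 0.6890; window check -0.2 ≤ 0.6890 < 1.2 is true → IN Λ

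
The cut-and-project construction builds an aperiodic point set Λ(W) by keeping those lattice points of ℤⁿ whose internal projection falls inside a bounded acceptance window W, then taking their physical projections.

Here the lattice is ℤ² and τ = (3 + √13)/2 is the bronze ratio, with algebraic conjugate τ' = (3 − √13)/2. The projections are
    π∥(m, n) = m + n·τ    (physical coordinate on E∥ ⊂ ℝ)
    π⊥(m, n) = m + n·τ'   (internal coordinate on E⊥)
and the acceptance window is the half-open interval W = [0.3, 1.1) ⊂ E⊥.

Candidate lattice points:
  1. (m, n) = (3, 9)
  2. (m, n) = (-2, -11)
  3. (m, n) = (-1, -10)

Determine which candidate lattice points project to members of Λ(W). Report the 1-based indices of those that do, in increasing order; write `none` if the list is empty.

none

Compute τ' = (3−√13)/2 = -0.3028, so π⊥(m,n) = m -0.3028·n.
[1] lift (3,9): star map gives 0.2750; window check 0.3 ≤ 0.2750 < 1.1 is false → out
[2] lift (-2,-11): star map gives 1.3305; window check 0.3 ≤ 1.3305 < 1.1 is false → out
[3] lift (-1,-10): star map gives 2.0278; window check 0.3 ≤ 2.0278 < 1.1 is false → out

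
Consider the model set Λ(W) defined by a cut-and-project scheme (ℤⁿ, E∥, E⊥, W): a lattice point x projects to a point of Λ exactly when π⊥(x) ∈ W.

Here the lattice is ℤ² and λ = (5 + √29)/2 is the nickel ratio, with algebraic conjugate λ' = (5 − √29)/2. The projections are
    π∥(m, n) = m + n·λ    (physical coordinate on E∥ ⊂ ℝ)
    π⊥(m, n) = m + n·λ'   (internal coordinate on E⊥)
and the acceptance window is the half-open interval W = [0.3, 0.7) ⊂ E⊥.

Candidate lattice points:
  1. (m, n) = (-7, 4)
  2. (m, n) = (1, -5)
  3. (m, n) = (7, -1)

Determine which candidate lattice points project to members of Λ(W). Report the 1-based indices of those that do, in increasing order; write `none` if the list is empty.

Numerically λ ≈ 5.19258 and λ' = −1/λ ≈ -0.19258.
candidate 1: (m,n)=(-7,4) → π∥ = -7+4·λ ≈ 13.77033, π⊥ = -7+4·λ' ≈ -7.77033 ∉ [0.3, 0.7) ⇒ out
candidate 2: (m,n)=(1,-5) → π∥ = 1-5·λ ≈ -24.96291, π⊥ = 1-5·λ' ≈ 1.96291 ∉ [0.3, 0.7) ⇒ out
candidate 3: (m,n)=(7,-1) → π∥ = 7-1·λ ≈ 1.80742, π⊥ = 7-1·λ' ≈ 7.19258 ∉ [0.3, 0.7) ⇒ out

none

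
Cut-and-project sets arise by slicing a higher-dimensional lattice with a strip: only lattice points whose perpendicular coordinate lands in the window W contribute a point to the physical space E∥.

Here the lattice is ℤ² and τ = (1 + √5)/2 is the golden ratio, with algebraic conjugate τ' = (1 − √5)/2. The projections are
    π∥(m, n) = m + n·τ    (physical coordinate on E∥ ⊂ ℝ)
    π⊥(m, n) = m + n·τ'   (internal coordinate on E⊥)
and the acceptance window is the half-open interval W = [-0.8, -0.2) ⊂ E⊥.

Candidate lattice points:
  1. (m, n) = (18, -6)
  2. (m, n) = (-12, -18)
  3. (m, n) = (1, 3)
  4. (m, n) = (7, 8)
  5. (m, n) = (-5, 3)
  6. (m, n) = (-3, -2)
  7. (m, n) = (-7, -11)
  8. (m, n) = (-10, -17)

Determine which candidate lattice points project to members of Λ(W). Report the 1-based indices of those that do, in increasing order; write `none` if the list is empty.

τ' = (1−√5)/2 ≈ -0.618034.
[1] lift (18,-6): star map gives 21.708204; window check -0.8 ≤ 21.708204 < -0.2 is false → out
[2] lift (-12,-18): star map gives -0.875388; window check -0.8 ≤ -0.875388 < -0.2 is false → out
[3] lift (1,3): star map gives -0.854102; window check -0.8 ≤ -0.854102 < -0.2 is false → out
[4] lift (7,8): star map gives 2.055728; window check -0.8 ≤ 2.055728 < -0.2 is false → out
[5] lift (-5,3): star map gives -6.854102; window check -0.8 ≤ -6.854102 < -0.2 is false → out
[6] lift (-3,-2): star map gives -1.763932; window check -0.8 ≤ -1.763932 < -0.2 is false → out
[7] lift (-7,-11): star map gives -0.201626; window check -0.8 ≤ -0.201626 < -0.2 is true → IN Λ
[8] lift (-10,-17): star map gives 0.506578; window check -0.8 ≤ 0.506578 < -0.2 is false → out

7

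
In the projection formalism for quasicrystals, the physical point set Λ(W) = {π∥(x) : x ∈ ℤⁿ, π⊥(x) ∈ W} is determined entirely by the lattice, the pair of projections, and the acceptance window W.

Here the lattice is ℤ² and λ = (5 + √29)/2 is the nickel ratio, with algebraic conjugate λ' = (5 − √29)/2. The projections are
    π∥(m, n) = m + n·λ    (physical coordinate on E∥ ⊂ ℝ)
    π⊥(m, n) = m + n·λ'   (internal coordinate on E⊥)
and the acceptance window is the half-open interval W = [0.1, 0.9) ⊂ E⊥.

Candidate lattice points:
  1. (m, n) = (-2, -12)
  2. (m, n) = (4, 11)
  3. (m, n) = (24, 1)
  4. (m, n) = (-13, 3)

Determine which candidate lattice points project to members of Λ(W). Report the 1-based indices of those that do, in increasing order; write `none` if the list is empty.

Numerically λ ≈ 5.192582 and λ' = −1/λ ≈ -0.192582.
[1] lift (-2,-12): star map gives 0.310989; window check 0.1 ≤ 0.310989 < 0.9 is true → IN Λ
[2] lift (4,11): star map gives 1.881594; window check 0.1 ≤ 1.881594 < 0.9 is false → out
[3] lift (24,1): star map gives 23.807418; window check 0.1 ≤ 23.807418 < 0.9 is false → out
[4] lift (-13,3): star map gives -13.577747; window check 0.1 ≤ -13.577747 < 0.9 is false → out

1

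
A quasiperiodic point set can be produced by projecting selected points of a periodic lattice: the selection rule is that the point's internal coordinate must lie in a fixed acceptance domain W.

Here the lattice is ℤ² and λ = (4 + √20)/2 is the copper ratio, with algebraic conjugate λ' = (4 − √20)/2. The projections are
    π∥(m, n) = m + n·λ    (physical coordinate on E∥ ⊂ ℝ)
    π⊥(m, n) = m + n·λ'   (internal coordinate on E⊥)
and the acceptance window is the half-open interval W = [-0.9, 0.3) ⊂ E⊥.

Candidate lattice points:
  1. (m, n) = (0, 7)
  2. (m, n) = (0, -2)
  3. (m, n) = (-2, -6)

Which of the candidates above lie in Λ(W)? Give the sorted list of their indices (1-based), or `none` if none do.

3

Numerically λ ≈ 4.23607 and λ' = −1/λ ≈ -0.23607.
[1] lift (0,7): star map gives -1.65248; window check -0.9 ≤ -1.65248 < 0.3 is false → out
[2] lift (0,-2): star map gives 0.47214; window check -0.9 ≤ 0.47214 < 0.3 is false → out
[3] lift (-2,-6): star map gives -0.58359; window check -0.9 ≤ -0.58359 < 0.3 is true → IN Λ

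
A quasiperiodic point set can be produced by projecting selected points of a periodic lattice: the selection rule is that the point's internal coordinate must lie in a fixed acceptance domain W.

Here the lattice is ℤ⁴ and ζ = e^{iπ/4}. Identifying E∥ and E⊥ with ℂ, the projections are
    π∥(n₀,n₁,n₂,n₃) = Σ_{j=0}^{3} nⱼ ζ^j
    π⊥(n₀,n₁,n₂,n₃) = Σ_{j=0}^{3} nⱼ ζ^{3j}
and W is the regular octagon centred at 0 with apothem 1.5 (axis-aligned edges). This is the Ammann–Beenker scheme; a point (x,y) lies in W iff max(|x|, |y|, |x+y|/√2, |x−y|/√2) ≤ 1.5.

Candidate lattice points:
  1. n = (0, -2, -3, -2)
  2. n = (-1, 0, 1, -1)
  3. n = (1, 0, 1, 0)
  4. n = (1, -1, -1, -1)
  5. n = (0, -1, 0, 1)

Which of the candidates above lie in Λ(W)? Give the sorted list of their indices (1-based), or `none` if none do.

1, 3, 4, 5

With ζ = e^{iπ/4} the internal vectors are ζ^0,ζ^3,ζ^6,ζ^9.
candidate 1: n = (0, -2, -3, -2) → π⊥ ≈ (+0.00000, +0.17157); max(|x|,|y|,|x±y|/√2) = 0.17157 ≤ 1.5 ⇒ ∈ W
candidate 2: n = (-1, 0, 1, -1) → π⊥ ≈ (-1.70711, -1.70711); max(|x|,|y|,|x±y|/√2) = 2.41421 > 1.5 ⇒ ∉ W
candidate 3: n = (1, 0, 1, 0) → π⊥ ≈ (+1.00000, -1.00000); max(|x|,|y|,|x±y|/√2) = 1.41421 ≤ 1.5 ⇒ ∈ W
candidate 4: n = (1, -1, -1, -1) → π⊥ ≈ (+1.00000, -0.41421); max(|x|,|y|,|x±y|/√2) = 1.00000 ≤ 1.5 ⇒ ∈ W
candidate 5: n = (0, -1, 0, 1) → π⊥ ≈ (+1.41421, +0.00000); max(|x|,|y|,|x±y|/√2) = 1.41421 ≤ 1.5 ⇒ ∈ W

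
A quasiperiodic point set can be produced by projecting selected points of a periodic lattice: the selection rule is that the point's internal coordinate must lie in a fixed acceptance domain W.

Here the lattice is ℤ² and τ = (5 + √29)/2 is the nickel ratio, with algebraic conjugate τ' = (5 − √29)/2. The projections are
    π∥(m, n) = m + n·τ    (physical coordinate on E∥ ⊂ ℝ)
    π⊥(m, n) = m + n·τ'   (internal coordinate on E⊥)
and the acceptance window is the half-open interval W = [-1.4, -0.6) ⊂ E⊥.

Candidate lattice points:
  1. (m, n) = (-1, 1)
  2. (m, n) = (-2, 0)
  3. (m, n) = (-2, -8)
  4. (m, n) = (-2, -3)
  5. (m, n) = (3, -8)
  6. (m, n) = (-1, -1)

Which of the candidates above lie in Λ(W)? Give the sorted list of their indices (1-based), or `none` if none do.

Numerically τ ≈ 5.1926 and τ' = −1/τ ≈ -0.1926.
#1 (-1,1): internal coord -1 + (1)·τ' = -1.1926; -1.1926 ∈ [-1.4, -0.6) → IN Λ
#2 (-2,0): internal coord -2 + (0)·τ' = -2.0000; -2.0000 ∉ [-1.4, -0.6) → out
#3 (-2,-8): internal coord -2 + (-8)·τ' = -0.4593; -0.4593 ∉ [-1.4, -0.6) → out
#4 (-2,-3): internal coord -2 + (-3)·τ' = -1.4223; -1.4223 ∉ [-1.4, -0.6) → out
#5 (3,-8): internal coord 3 + (-8)·τ' = +4.5407; +4.5407 ∉ [-1.4, -0.6) → out
#6 (-1,-1): internal coord -1 + (-1)·τ' = -0.8074; -0.8074 ∈ [-1.4, -0.6) → IN Λ

1, 6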